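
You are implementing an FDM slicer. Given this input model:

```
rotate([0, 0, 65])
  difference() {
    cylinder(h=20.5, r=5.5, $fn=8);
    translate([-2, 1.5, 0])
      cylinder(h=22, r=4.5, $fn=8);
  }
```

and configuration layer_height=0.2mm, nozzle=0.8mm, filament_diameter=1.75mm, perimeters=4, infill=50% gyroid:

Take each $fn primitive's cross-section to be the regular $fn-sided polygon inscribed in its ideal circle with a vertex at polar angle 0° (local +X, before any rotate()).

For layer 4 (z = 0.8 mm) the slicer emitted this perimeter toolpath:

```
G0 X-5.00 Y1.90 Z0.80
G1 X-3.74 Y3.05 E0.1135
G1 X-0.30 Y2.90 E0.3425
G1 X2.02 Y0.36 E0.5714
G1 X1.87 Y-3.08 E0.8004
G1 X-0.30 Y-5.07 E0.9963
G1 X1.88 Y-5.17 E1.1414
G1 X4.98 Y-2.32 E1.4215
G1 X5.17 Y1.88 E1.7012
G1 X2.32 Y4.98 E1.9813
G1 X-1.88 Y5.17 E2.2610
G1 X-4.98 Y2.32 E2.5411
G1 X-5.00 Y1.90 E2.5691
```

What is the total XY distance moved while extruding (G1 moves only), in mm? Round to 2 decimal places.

38.62 mm

Sum the Euclidean lengths of each G1 segment: total = 38.62 mm.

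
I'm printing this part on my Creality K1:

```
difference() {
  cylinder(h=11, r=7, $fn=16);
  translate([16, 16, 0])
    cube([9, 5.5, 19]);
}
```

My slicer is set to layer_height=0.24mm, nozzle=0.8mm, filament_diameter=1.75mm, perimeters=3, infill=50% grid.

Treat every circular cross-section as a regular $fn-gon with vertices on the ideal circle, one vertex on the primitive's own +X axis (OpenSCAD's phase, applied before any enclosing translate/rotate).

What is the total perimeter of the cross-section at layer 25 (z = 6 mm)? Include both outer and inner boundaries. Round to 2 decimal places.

At z = 6 mm: the r=7 cylinder contributes a regular 16-gon of circumradius 7 (perimeter = 2·16·7.000·sin(180°/16) = 43.70 mm); the cube at (16, 16) (footprint 9×5.5) is included at this height (perimeter 29.00 mm); Subtracting the remaining from the first: starting from the r=7 cylinder, the 9×5.5 cube at (16, 16) misses the remaining region (no effect) — boundary = 43.70 mm. Overall, the cross-section is a single solid region. Total boundary length (outer) = 43.70 mm.

43.70 mm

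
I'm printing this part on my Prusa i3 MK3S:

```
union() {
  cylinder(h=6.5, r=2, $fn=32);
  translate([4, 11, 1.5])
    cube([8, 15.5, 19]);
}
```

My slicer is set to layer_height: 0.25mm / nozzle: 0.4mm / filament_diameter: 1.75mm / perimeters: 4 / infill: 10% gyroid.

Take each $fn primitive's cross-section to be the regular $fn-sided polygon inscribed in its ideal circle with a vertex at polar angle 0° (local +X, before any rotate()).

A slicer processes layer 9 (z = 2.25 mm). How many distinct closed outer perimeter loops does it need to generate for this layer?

At z = 2.25 mm: the cylinder: section is a regular 32-gon, circumradius r=2; the 8×15.5 cube at (4, 11) contributes its full rectangle; Combining (union): the 2 present regions are separate (no shared area or edge), so areas and boundary lengths simply add and each stays a separate island — 2 connected regions. The result has 2 disconnected regions.

2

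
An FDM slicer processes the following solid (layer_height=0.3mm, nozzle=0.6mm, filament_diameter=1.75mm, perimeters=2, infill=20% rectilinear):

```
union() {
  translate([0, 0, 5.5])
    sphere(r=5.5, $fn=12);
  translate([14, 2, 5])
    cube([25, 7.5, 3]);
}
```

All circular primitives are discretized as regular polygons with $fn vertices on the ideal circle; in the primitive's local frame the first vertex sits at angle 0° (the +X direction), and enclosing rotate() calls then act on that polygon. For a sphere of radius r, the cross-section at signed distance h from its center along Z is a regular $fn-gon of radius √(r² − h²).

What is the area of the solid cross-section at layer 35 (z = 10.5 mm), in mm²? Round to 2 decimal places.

At z = 10.5 mm: the sphere: section is a regular 12-gon, circumradius = √(r²−h²) = √(5.5²−5²) = 2.291 (area = (12/2)·2.291²·sin(360°/12) = 15.75 mm²); the cube at (14, 2) is not intersected at this z (z outside [5, 8]); Merging all regions: only the r=5.5 sphere is present, so the union is just that shape — area = 15.75 mm². Overall, the cross-section is a single solid region. Net area = 15.75 mm².

15.75 mm²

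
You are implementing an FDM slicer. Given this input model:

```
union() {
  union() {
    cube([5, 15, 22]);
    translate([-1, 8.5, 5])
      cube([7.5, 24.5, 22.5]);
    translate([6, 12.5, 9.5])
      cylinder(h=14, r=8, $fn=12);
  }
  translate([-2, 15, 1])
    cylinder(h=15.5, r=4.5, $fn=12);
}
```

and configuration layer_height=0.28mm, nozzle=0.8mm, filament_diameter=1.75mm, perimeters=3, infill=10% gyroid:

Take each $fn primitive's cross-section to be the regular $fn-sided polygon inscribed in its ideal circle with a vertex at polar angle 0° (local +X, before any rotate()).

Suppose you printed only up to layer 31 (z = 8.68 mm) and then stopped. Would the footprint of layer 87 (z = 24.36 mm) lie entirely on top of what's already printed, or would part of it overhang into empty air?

entirely on top

Compare the two slices. At z = 8.68: the cube (footprint 5×15) is included at this height (area 75.00 mm²); the cube at (-1, 8.5) is present — its section is the full 7.5×24.5 rectangle (area 183.75 mm²); the cylinder at (6, 12.5) is absent (z outside [9.5, 23.5]); Combining (union): the regions partially overlap — summed areas 258.75 mm² minus the doubly-counted overlap 32.50 mm² gives 226.25 mm² — area = 226.25 mm²; the cylinder at (-2, 15): section is a regular 12-gon, circumradius r=4.5 (area = (12/2)·4.500²·sin(360°/12) = 60.75 mm²); Taking the union: the regions partially overlap — summed areas 287.00 mm² minus the doubly-counted overlap 21.64 mm² gives 265.36 mm² — area = 265.36 mm². At z = 24.36: the cube does not reach this height (z outside [0, 22]); the 7.5×24.5 cube at (-1, 8.5) contributes its full rectangle (area 183.75 mm²); the cylinder at (6, 12.5) is absent (z outside [9.5, 23.5]); Combining (union): only the 7.5×24.5 cube at (-1, 8.5) is present, so the union is just that shape — area = 183.75 mm²; the cylinder at (-2, 15) is not intersected at this z (z outside [1, 16.5]); Taking the union: only that combined region is present, so the union is just that shape — area = 183.75 mm². Checking containment: the cross-section at z = 24.36 is a subset of the cross-section at z = 8.68.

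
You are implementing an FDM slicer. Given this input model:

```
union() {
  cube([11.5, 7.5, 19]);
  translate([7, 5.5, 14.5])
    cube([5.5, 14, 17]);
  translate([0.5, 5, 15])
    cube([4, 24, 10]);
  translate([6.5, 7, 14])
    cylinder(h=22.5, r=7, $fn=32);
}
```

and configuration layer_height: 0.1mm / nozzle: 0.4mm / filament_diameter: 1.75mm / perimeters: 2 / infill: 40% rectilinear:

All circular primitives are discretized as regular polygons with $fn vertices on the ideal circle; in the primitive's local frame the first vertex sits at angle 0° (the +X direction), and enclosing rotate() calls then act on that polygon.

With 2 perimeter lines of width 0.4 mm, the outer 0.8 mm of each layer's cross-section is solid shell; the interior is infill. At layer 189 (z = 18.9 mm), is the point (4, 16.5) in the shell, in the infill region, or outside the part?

shell

At z = 18.9 mm: the cube (footprint 11.5×7.5) is included at this height; the cube at (7, 5.5) (footprint 5.5×14) is included at this height; the cube at (0.5, 5) is present — its section is the full 4×24 rectangle; the cylinder at (6.5, 7): section is a regular 32-gon, circumradius r=7; Combining (union): the regions partially overlap (shared area 145.56 mm²), so overlapping operands fuse into one piece — 1 connected region. Overall, the cross-section is a single solid region. The nearest boundary edge runs (4.50, 29.00)→(4.50, 13.67); distance from the point to it = 0.50 mm. The point is inside the cross-section, 0.50 mm from the nearest boundary — within the 0.8 mm shell band (2 × 0.4).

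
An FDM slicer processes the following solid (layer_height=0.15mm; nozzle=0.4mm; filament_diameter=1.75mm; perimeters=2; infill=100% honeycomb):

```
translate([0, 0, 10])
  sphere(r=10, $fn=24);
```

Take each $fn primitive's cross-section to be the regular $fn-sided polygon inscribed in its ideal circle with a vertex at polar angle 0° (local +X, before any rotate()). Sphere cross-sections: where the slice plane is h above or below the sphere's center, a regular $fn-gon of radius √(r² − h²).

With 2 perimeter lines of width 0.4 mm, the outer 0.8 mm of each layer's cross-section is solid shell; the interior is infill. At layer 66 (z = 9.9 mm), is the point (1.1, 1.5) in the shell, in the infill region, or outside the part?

infill

At z = 9.9 mm: the r=10 sphere slices to a regular 24-gon of circumradius 9.999 (√(r²−h²) with h=0.1 from center). Overall, the cross-section is a single solid region. The nearest boundary edge runs (7.07, 7.07)→(5.00, 8.66); distance from the point to it = 8.05 mm. The point is inside the cross-section and 8.05 mm from the nearest boundary — more than the 0.8 mm shell width (2 × 0.4), so it's in the infill interior.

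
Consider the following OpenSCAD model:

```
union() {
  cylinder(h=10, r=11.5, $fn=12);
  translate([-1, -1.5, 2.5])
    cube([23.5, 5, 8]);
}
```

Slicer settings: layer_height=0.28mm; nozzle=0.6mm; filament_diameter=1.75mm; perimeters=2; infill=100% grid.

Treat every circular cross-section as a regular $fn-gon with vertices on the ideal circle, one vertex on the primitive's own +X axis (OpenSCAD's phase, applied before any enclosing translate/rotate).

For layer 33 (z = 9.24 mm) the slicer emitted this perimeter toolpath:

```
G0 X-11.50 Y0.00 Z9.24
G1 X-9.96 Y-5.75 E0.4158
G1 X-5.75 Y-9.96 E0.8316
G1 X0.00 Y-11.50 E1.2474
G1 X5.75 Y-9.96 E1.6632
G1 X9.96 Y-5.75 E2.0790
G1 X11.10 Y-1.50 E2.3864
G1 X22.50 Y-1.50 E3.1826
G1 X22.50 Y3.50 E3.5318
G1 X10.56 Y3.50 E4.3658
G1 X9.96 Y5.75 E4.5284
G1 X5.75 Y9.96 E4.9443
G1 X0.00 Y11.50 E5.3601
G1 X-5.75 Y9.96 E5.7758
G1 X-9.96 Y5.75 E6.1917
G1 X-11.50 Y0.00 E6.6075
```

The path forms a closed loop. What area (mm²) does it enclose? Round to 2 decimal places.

453.72 mm²

Apply the shoelace formula to the sequence of (X, Y) vertices; enclosed area = 453.72 mm².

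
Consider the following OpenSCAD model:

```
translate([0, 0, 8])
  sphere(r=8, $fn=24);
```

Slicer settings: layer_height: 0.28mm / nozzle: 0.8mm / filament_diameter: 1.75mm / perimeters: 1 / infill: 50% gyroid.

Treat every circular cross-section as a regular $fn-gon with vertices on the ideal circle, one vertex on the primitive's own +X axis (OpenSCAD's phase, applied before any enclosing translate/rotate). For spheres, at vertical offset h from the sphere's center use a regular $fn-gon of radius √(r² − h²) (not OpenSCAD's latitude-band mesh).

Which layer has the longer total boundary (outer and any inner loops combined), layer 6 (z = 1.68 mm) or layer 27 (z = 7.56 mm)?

Layer 6 (z = 1.68): the sphere: section is a regular 24-gon, circumradius = √(r²−h²) = √(8²−6.32²) = 4.905 (perimeter = 2·24·4.905·sin(180°/24) = 30.73 mm). So its perimeter = 30.73 mm. Layer 27 (z = 7.56): the r=8 sphere contributes a regular 24-gon of circumradius √(8²−0.44²) = 7.988 (perimeter = 2·24·7.988·sin(180°/24) = 50.05 mm). So its perimeter = 50.05 mm. Layer 27 is larger (50.05 vs 30.73 mm).

layer 27 (z = 7.56 mm)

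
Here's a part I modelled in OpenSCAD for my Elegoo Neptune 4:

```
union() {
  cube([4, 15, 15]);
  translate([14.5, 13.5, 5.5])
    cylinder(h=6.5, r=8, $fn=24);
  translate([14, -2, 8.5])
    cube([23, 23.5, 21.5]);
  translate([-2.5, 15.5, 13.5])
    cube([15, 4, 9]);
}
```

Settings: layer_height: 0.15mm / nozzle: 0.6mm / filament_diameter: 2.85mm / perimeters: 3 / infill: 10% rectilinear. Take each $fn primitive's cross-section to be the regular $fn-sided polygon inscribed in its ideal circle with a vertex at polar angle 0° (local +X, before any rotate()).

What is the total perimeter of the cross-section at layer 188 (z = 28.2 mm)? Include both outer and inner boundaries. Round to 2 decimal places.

At z = 28.2 mm: the cube does not reach this height (z outside [0, 15]); the cylinder at (14.5, 13.5) is not intersected at this z (z outside [5.5, 12]); the 23×23.5 cube at (14, -2) contributes its full rectangle (perimeter 93.00 mm); the cube at (-2.5, 15.5) is absent (z outside [13.5, 22.5]); Combining (union): only the 23×23.5 cube at (14, -2) is present, so the union is just that shape — boundary = 93.00 mm. Overall, the cross-section is a single solid region. Total boundary length (outer) = 93.00 mm.

93.00 mm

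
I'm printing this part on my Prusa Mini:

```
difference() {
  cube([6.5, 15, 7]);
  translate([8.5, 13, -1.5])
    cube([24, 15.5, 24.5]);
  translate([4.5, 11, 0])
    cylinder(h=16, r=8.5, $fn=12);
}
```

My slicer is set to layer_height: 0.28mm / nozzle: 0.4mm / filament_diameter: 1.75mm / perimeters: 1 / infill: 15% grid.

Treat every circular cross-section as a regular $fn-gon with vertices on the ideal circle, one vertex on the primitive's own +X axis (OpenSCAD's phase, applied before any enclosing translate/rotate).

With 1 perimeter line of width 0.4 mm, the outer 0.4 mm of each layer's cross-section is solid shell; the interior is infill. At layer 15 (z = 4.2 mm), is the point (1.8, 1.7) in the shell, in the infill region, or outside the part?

At z = 4.2 mm: the cube is present — its section is the full 6.5×15 rectangle; the 24×15.5 cube at (8.5, 13) contributes its full rectangle; the cylinder at (4.5, 11): section is a regular 12-gon, circumradius r=8.5; Taking the first minus the rest: starting from the 6.5×15 cube, the 24×15.5 cube at (8.5, 13) misses the remaining region (no effect); the r=8.5 cylinder at (4.5, 11) partially overlaps it — only the 77.98 mm² overlap (of its 216.75 mm²) is removed, clipping the outline — 1 connected region. Overall, the cross-section is a single solid region. The nearest boundary edge runs (0.25, 3.64)→(4.50, 2.50); distance from the point to it = 1.47 mm. The point is inside the cross-section and 1.47 mm from the nearest boundary — more than the 0.4 mm shell width (1 × 0.4), so it's in the infill interior.

infill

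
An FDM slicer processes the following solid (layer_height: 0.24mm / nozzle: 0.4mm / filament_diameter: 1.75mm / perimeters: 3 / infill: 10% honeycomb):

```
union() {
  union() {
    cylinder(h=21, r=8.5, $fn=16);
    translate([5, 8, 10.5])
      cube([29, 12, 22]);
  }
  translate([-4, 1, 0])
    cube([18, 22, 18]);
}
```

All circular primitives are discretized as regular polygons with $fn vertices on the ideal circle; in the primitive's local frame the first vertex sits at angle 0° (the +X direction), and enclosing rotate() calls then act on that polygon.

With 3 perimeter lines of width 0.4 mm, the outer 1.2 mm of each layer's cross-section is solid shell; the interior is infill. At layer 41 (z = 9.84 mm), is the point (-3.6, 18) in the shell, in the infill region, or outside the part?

shell

At z = 9.84 mm: the r=8.5 cylinder gives a regular 16-gon of circumradius 8.5 (constant along its height); the cube at (5, 8) is absent (z outside [10.5, 32.5]); Combining (union): only the r=8.5 cylinder is present, so the union is just that shape — 1 connected region; the 18×22 cube at (-4, 1) contributes its full rectangle; Taking the union: the regions partially overlap (shared area 75.17 mm²), so overlapping operands fuse into one piece — 1 connected region. Overall, the cross-section is a single solid region. The nearest boundary edge runs (-4.00, 7.35)→(-4.00, 23.00); distance from the point to it = 0.40 mm. The point is inside the cross-section, 0.40 mm from the nearest boundary — within the 1.2 mm shell band (3 × 0.4).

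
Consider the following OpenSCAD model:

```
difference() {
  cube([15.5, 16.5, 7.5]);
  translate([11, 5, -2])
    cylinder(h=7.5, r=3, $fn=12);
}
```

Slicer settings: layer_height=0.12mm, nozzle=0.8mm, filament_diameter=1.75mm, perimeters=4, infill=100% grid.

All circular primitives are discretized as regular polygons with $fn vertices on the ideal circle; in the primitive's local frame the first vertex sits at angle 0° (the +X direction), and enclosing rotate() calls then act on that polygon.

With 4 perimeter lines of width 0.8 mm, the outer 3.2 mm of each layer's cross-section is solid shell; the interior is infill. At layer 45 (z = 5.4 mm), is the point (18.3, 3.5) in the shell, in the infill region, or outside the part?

outside

At z = 5.4 mm: the cube (footprint 15.5×16.5) is included at this height; the r=3 cylinder at (11, 5) gives a regular 12-gon of circumradius 3 (constant along its height); After the difference (first − rest): starting from the 15.5×16.5 cube, the r=3 cylinder at (11, 5) lies wholly inside it (removes its full 27.00 mm² and its 18.63 mm outline becomes a hole wall) — 1 connected region with 1 hole. Overall, the cross-section is one region with 1 hole. The nearest boundary edge runs (15.50, 16.50)→(15.50, 0.00); distance from the point to it = 2.80 mm. The point is not inside any of the regions above, so it lies outside the cross-section (2.80 mm from the nearest boundary).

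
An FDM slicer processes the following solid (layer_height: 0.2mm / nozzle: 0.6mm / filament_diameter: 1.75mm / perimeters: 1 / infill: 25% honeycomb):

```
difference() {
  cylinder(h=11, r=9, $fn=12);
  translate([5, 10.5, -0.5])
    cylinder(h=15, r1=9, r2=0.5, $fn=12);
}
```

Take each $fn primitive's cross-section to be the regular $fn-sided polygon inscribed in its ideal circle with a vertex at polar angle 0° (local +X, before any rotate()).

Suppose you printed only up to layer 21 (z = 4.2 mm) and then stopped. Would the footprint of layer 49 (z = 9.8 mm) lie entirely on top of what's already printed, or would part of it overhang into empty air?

Compare the two slices. At z = 4.2: the cylinder: section is a regular 12-gon, circumradius r=9 (area = (12/2)·9.000²·sin(360°/12) = 243.00 mm²); the cone at (5, 10.5) (r1=9→r2=0.5) has section circumradius 6.337 here — a regular 12-gon (area = (12/2)·6.337²·sin(360°/12) = 120.46 mm²); After the difference (first − rest): starting from the r=9 cylinder (243.00 mm²), the cone at (5, 10.5) partially overlaps it — only the 21.23 mm² overlap (of its 120.46 mm²) is removed, clipping the outline — area = 221.77 mm². At z = 9.8: the r=9 cylinder contributes a regular 12-gon of circumradius 9 (area = (12/2)·9.000²·sin(360°/12) = 243.00 mm²); the cone at (5, 10.5) contributes a regular 12-gon of circumradius 3.163 (interpolated between r1=9 and r2=0.5 at t=0.687) (area = (12/2)·3.163²·sin(360°/12) = 30.02 mm²); After the difference (first − rest): starting from the r=9 cylinder (243.00 mm²), the cone at (5, 10.5) partially overlaps it — only the 0.49 mm² overlap (of its 30.02 mm²) is removed, clipping the outline — area = 242.51 mm². Checking containment: at z = 9.8 the cross-section extends beyond the z = 4.2 cross-section by about 20.73 mm².

part overhangs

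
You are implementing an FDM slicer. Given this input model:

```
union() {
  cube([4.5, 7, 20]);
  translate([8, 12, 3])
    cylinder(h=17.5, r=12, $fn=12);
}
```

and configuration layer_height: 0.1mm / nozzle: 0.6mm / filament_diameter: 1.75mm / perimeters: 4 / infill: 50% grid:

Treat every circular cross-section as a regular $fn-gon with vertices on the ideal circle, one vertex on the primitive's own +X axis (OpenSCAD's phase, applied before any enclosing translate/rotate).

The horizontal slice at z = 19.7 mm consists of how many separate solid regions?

1

At z = 19.7 mm: the cube is present — its section is the full 4.5×7 rectangle; the cylinder at (8, 12): section is a regular 12-gon, circumradius r=12; Combining (union): the regions partially overlap (shared area 23.10 mm²), so overlapping operands fuse into one piece — 1 connected region. The result has 1 disconnected region.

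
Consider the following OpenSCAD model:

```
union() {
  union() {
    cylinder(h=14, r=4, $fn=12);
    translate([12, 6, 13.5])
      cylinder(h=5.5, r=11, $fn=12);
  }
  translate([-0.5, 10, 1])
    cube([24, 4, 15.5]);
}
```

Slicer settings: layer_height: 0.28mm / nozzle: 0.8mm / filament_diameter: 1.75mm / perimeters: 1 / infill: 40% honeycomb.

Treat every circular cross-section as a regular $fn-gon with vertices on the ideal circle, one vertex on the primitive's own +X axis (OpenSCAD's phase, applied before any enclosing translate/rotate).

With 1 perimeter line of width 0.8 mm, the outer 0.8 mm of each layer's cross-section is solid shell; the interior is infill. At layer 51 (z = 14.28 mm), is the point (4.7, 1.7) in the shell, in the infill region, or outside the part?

At z = 14.28 mm: the cylinder is absent (z outside [0, 14]); the cylinder at (12, 6): section is a regular 12-gon, circumradius r=11; Taking the union: only the r=11 cylinder at (12, 6) is present, so the union is just that shape — 1 connected region; the 24×4 cube at (-0.5, 10) contributes its full rectangle; Combining (union): the regions partially overlap (shared area 70.56 mm²), so overlapping operands fuse into one piece — 1 connected region. Overall, the cross-section is a single solid region. The nearest boundary edge runs (6.50, -3.53)→(2.47, 0.50); distance from the point to it = 2.42 mm. The point is inside the cross-section and 2.42 mm from the nearest boundary — more than the 0.8 mm shell width (1 × 0.8), so it's in the infill interior.

infill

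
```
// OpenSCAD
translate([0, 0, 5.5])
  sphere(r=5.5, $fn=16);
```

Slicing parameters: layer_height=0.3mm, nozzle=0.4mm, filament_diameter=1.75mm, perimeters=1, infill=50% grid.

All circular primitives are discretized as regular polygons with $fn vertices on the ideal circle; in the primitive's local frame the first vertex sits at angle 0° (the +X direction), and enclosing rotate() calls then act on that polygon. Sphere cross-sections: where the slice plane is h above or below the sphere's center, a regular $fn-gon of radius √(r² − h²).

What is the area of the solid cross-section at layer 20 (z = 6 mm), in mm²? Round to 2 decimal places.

At z = 6 mm: the sphere: section is a regular 16-gon, circumradius = √(r²−h²) = √(5.5²−0.5²) = 5.477 (area = (16/2)·5.477²·sin(360°/16) = 91.84 mm²). Overall, the cross-section is a single solid region. Net area = 91.84 mm².

91.84 mm²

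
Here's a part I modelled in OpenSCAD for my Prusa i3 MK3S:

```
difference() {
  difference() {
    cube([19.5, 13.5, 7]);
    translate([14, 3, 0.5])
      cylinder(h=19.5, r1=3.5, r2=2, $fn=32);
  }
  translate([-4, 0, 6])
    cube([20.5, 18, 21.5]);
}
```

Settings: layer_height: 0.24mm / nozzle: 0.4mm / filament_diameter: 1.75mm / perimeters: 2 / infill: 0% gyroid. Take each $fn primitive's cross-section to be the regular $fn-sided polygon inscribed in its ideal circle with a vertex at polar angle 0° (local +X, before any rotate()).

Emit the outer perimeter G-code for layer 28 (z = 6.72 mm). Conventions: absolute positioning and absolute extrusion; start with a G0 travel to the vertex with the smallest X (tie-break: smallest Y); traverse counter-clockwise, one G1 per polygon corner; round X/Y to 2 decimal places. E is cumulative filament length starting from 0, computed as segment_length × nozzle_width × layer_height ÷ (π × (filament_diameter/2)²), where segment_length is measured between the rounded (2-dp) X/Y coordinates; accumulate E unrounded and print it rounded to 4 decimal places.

At z = 6.72 mm: the cube (footprint 19.5×13.5) is included at this height; the cone at (14, 3) (r1=3.5→r2=2) has section circumradius 3.022 here — a regular 32-gon; After the difference (first − rest): starting from the 19.5×13.5 cube, the cone at (14, 3) partially overlaps it — only the 28.49 mm² overlap (of its 28.50 mm²) is removed, clipping the outline — 1 connected region; the cube at (-4, 0) is present — its section is the full 20.5×18 rectangle; Subtracting the remaining from the first: starting from the result so far, the 20.5×18 cube at (-4, 0) partially overlaps it — only the 195.42 mm² overlap (of its 369.00 mm²) is removed, clipping the outline — 1 connected region. The outline is a single polygon with 13 vertices. Extrusion per mm of travel: 0.4 × 0.24 / (π × 0.875²) = 0.039912. Accumulating E over each segment gives final E = 1.3253.

G0 X16.50 Y0.00 Z6.72
G1 X19.50 Y0.00 E0.1197
G1 X19.50 Y13.50 E0.6586
G1 X16.50 Y13.50 E0.7783
G1 X16.50 Y4.69 E1.1299
G1 X16.51 Y4.68 E1.1305
G1 X16.79 Y4.16 E1.1540
G1 X16.96 Y3.59 E1.1778
G1 X17.02 Y3.00 E1.2015
G1 X16.96 Y2.41 E1.2251
G1 X16.79 Y1.84 E1.2489
G1 X16.51 Y1.32 E1.2724
G1 X16.50 Y1.31 E1.2730
G1 X16.50 Y0.00 E1.3253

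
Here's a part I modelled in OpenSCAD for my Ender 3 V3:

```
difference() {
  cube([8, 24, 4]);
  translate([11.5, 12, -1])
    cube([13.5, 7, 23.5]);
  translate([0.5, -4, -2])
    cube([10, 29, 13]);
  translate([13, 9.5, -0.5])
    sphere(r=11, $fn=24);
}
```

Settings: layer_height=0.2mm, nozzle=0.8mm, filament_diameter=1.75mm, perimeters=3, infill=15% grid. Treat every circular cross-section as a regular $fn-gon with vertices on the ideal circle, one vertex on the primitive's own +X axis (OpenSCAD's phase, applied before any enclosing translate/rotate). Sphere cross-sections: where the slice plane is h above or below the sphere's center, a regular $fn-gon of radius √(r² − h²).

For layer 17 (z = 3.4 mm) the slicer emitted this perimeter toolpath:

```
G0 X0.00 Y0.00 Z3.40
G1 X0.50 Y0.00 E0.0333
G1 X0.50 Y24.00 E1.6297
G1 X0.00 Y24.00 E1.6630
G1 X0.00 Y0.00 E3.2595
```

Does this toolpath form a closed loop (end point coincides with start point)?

Start point (G0): (0.00, 0.00). End point (last G1): the path returns to the start — closed.

yes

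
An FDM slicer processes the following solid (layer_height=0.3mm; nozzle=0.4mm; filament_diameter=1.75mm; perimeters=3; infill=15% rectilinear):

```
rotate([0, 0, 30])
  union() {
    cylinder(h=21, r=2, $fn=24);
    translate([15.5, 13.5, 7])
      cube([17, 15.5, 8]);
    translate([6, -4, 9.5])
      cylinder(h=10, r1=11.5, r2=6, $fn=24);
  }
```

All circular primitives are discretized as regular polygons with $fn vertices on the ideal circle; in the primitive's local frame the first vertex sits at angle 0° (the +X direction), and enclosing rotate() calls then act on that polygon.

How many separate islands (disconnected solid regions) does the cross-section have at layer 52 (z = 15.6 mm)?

At z = 15.6 mm: the cylinder: section is a regular 24-gon, circumradius r=2; the cube at (15.5, 13.5) does not reach this height (z outside [7, 15]); the cone at (6, -4): at t=0.610 of its height the radius interpolates to r₁+(r₂−r₁)t = 8.145, giving a regular 24-gon of that circumradius; Taking the union: the regions partially overlap (shared area 9.37 mm²), so overlapping operands fuse into one piece — 1 connected region; (whole slice rotated 30° about Z — lengths, areas and connectivity unchanged). Overall, the cross-section is a single solid region. Island count = 1.

1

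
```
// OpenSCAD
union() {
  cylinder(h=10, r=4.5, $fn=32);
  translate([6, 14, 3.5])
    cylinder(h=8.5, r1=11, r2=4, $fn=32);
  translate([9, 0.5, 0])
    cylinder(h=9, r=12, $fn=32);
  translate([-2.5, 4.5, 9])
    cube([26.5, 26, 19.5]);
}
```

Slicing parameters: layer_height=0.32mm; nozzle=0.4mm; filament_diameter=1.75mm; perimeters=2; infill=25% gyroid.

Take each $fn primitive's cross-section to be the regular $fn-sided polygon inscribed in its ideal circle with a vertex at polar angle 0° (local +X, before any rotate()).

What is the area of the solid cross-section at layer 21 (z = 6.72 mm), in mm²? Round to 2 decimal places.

At z = 6.72 mm: the r=4.5 cylinder gives a regular 32-gon of circumradius 4.5 (constant along its height) (area = (32/2)·4.500²·sin(360°/32) = 63.21 mm²); the cone at (6, 14) (r1=11→r2=4) has section circumradius 8.348 here — a regular 32-gon (area = (32/2)·8.348²·sin(360°/32) = 217.54 mm²); the cylinder at (9, 0.5): section is a regular 32-gon, circumradius r=12 (area = (32/2)·12.000²·sin(360°/32) = 449.49 mm²); the cube at (-2.5, 4.5) is absent (z outside [9, 28.5]); Combining (union): the regions partially overlap — summed areas 730.24 mm² minus the doubly-counted overlap 119.18 mm² gives 611.06 mm² — area = 611.06 mm². Overall, the cross-section is a single solid region. Net area = 611.06 mm².

611.06 mm²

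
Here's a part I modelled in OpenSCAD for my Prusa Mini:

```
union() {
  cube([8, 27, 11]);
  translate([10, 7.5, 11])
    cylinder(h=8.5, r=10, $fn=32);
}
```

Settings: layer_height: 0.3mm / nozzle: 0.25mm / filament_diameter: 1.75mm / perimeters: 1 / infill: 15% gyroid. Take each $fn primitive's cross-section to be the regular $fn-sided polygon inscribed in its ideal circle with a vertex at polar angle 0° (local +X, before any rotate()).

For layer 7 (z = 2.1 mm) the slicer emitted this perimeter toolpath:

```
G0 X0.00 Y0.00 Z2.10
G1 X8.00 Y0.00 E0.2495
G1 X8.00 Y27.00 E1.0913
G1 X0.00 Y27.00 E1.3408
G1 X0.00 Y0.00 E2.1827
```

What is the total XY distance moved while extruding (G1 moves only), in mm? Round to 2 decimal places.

70.00 mm

Sum the Euclidean lengths of each G1 segment: total = 70.00 mm.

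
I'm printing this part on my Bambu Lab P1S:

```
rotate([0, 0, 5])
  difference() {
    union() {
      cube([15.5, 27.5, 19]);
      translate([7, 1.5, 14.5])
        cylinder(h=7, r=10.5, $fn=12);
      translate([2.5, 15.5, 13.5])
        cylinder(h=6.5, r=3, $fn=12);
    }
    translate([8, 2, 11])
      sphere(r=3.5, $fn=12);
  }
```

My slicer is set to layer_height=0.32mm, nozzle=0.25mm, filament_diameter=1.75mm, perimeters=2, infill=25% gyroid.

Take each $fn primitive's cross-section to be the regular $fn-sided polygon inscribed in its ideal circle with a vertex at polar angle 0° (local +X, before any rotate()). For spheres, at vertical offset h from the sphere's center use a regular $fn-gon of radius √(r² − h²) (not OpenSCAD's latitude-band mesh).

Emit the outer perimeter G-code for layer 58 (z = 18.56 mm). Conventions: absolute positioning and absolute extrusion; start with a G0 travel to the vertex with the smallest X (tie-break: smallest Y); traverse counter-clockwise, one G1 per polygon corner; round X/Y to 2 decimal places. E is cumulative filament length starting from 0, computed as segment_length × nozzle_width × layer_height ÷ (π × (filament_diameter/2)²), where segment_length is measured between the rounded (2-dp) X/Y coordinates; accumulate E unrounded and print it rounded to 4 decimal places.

G0 X-3.62 Y1.19 Z18.56
G1 X-1.76 Y-3.92 E0.1809
G1 X2.41 Y-7.41 E0.3617
G1 X7.76 Y-8.36 E0.5425
G1 X12.87 Y-6.50 E0.7233
G1 X16.36 Y-2.33 E0.9042
G1 X17.30 Y3.02 E1.0848
G1 X15.44 Y8.13 E1.2657
G1 X14.80 Y8.67 E1.2936
G1 X13.04 Y28.75 E1.9640
G1 X-2.40 Y27.40 E2.4795
G1 X-1.49 Y17.03 E2.8257
G1 X-1.58 Y16.93 E2.8302
G1 X-1.85 Y15.40 E2.8819
G1 X-1.32 Y13.94 E2.9335
G1 X-1.21 Y13.85 E2.9383
G1 X-0.77 Y8.81 E3.1065
G1 X-2.67 Y6.54 E3.2050
G1 X-3.62 Y1.19 E3.3857

At z = 18.56 mm: the cube (footprint 15.5×27.5) is included at this height; the r=10.5 cylinder at (7, 1.5) gives a regular 12-gon of circumradius 10.5 (constant along its height); the r=3 cylinder at (2.5, 15.5) contributes a regular 12-gon of circumradius 3; Combining (union): the regions partially overlap (shared area 190.86 mm²), so overlapping operands fuse into one piece — 1 connected region; the sphere at (8, 2) does not reach this height (|z−center|=7.560 > r=3.5); After the difference (first − rest): none of the subtracted shapes is present at this height, so the result so far is unchanged — 1 connected region; (whole slice rotated 5° about Z — lengths, areas and connectivity unchanged). The outline is a single polygon with 18 vertices. Extrusion per mm of travel: 0.25 × 0.32 / (π × 0.875²) = 0.033260. Accumulating E over each segment gives final E = 3.3857.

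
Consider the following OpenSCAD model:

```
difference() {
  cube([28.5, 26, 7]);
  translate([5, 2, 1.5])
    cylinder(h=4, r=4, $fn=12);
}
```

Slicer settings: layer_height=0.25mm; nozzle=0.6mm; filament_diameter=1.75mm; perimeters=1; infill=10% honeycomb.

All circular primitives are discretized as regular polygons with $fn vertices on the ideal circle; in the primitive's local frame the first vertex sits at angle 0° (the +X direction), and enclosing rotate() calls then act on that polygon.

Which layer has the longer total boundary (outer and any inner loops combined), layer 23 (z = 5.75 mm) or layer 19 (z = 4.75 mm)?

Layer 23 (z = 5.75): the 28.5×26 cube contributes its full rectangle (perimeter 109.00 mm); the cylinder at (5, 2) is not intersected at this z (z outside [1.5, 5.5]); Subtracting the remaining from the first: none of the subtracted shapes is present at this height, so the 28.5×26 cube is unchanged — boundary = 109.00 mm. So its perimeter = 109.00 mm. Layer 19 (z = 4.75): the 28.5×26 cube contributes its full rectangle (perimeter 109.00 mm); the r=4 cylinder at (5, 2) contributes a regular 12-gon of circumradius 4 (perimeter = 2·12·4.000·sin(180°/12) = 24.85 mm); Taking the first minus the rest: starting from the 28.5×26 cube, the r=4 cylinder at (5, 2) partially overlaps it — only the 38.93 mm² overlap (of its 48.00 mm²) is removed, clipping the outline — boundary = 118.64 mm. So its perimeter = 118.64 mm. Layer 19 is larger (118.64 vs 109.00 mm).

layer 19 (z = 4.75 mm)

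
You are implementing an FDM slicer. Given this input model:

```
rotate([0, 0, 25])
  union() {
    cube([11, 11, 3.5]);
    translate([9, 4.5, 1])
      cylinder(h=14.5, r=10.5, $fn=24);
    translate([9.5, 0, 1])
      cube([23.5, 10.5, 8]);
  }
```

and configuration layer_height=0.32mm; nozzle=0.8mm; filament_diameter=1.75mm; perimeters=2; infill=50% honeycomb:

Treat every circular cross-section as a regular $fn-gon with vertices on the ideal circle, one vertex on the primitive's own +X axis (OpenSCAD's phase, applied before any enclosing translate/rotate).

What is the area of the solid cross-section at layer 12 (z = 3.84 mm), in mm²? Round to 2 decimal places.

At z = 3.84 mm: the cube is absent (z outside [0, 3.5]); the r=10.5 cylinder at (9, 4.5) gives a regular 24-gon of circumradius 10.5 (constant along its height) (area = (24/2)·10.500²·sin(360°/24) = 342.42 mm²); the cube at (9.5, 0) (footprint 23.5×10.5) is included at this height (area 246.75 mm²); Combining (union): the regions partially overlap — summed areas 589.17 mm² minus the doubly-counted overlap 99.23 mm² gives 489.94 mm² — area = 489.94 mm²; (whole slice rotated 25° about Z — lengths, areas and connectivity unchanged). Overall, the cross-section is a single solid region. Net area = 489.94 mm².

489.94 mm²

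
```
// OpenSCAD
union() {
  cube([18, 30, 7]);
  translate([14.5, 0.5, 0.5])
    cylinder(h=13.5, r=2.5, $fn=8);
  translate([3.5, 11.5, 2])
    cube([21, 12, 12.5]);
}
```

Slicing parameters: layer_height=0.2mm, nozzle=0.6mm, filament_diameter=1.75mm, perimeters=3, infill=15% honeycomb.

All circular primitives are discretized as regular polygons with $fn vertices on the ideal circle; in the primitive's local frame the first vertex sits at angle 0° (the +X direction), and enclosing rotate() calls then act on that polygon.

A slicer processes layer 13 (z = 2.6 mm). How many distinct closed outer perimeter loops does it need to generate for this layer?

1

At z = 2.6 mm: the cube is present — its section is the full 18×30 rectangle; the cylinder at (14.5, 0.5): section is a regular 8-gon, circumradius r=2.5; the cube at (3.5, 11.5) is present — its section is the full 21×12 rectangle; Combining (union): the regions partially overlap (shared area 185.24 mm²), so overlapping operands fuse into one piece — 1 connected region. The result has 1 disconnected region.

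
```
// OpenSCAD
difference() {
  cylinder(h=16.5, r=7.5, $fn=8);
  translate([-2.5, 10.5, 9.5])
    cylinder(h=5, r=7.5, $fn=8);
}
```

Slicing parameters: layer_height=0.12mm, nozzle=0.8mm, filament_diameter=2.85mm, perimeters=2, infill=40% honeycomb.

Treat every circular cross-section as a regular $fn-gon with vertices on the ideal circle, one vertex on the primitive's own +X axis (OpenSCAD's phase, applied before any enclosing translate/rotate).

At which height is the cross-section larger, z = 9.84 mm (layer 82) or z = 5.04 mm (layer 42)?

Layer 82 (z = 9.84): the cylinder: section is a regular 8-gon, circumradius r=7.5 (area = (8/2)·7.500²·sin(360°/8) = 159.10 mm²); the r=7.5 cylinder at (-2.5, 10.5) gives a regular 8-gon of circumradius 7.5 (constant along its height) (area = (8/2)·7.500²·sin(360°/8) = 159.10 mm²); After the difference (first − rest): starting from the r=7.5 cylinder (159.10 mm²), the r=7.5 cylinder at (-2.5, 10.5) partially overlaps it — only the 22.04 mm² overlap (of its 159.10 mm²) is removed, clipping the outline — area = 137.06 mm². So its area = 137.06 mm². Layer 42 (z = 5.04): the cylinder: section is a regular 8-gon, circumradius r=7.5 (area = (8/2)·7.500²·sin(360°/8) = 159.10 mm²); the cylinder at (-2.5, 10.5) is not intersected at this z (z outside [9.5, 14.5]); Subtracting the remaining from the first: none of the subtracted shapes is present at this height, so the r=7.5 cylinder is unchanged — area = 159.10 mm². So its area = 159.10 mm². Layer 42 is larger (159.10 vs 137.06 mm²).

layer 42 (z = 5.04 mm)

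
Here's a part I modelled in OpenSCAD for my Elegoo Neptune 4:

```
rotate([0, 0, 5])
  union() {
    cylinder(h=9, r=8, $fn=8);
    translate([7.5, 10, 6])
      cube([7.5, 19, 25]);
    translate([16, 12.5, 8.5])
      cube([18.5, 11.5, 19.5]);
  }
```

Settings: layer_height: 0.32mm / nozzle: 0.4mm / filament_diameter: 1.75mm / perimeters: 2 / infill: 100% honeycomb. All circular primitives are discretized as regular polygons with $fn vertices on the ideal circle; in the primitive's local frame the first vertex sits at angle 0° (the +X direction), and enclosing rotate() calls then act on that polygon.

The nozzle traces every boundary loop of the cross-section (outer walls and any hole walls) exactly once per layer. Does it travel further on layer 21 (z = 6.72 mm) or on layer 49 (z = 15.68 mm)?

Layer 21 (z = 6.72): the r=8 cylinder gives a regular 8-gon of circumradius 8 (constant along its height) (perimeter = 2·8·8.000·sin(180°/8) = 48.98 mm); the cube at (7.5, 10) (footprint 7.5×19) is included at this height (perimeter 53.00 mm); the cube at (16, 12.5) is not intersected at this z (z outside [8.5, 28]); Combining (union): the 2 present regions are separate (no shared area or edge), so areas and boundary lengths simply add and each stays a separate island — boundary = 101.98 mm; (whole slice rotated 5° about Z — lengths, areas and connectivity unchanged). So its perimeter = 101.98 mm. Layer 49 (z = 15.68): the cylinder is not intersected at this z (z outside [0, 9]); the cube at (7.5, 10) (footprint 7.5×19) is included at this height (perimeter 53.00 mm); the 18.5×11.5 cube at (16, 12.5) contributes its full rectangle (perimeter 60.00 mm); Combining (union): the 2 present regions are separate (no shared area or edge), so areas and boundary lengths simply add and each stays a separate island — boundary = 113.00 mm; (rotated 5° about Z; rotation is an isometry so areas/perimeters/island counts are preserved). So its perimeter = 113.00 mm. Layer 49 is larger (113.00 vs 101.98 mm).

layer 49 (z = 15.68 mm)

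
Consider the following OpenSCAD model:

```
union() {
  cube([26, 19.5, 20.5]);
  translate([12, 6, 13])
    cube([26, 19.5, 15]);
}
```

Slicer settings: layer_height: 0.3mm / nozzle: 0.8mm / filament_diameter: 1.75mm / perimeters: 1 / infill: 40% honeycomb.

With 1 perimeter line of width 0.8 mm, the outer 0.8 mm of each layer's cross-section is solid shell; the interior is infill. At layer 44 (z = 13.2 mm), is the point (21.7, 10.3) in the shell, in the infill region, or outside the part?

infill

At z = 13.2 mm: the cube (footprint 26×19.5) is included at this height; the cube at (12, 6) is present — its section is the full 26×19.5 rectangle; Taking the union: the regions partially overlap (shared area 189.00 mm²), so overlapping operands fuse into one piece — 1 connected region. Overall, the cross-section is a single solid region. The nearest boundary edge runs (38.00, 6.00)→(26.00, 6.00); distance from the point to it = 6.08 mm. The point is inside the cross-section and 6.08 mm from the nearest boundary — more than the 0.8 mm shell width (1 × 0.8), so it's in the infill interior.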